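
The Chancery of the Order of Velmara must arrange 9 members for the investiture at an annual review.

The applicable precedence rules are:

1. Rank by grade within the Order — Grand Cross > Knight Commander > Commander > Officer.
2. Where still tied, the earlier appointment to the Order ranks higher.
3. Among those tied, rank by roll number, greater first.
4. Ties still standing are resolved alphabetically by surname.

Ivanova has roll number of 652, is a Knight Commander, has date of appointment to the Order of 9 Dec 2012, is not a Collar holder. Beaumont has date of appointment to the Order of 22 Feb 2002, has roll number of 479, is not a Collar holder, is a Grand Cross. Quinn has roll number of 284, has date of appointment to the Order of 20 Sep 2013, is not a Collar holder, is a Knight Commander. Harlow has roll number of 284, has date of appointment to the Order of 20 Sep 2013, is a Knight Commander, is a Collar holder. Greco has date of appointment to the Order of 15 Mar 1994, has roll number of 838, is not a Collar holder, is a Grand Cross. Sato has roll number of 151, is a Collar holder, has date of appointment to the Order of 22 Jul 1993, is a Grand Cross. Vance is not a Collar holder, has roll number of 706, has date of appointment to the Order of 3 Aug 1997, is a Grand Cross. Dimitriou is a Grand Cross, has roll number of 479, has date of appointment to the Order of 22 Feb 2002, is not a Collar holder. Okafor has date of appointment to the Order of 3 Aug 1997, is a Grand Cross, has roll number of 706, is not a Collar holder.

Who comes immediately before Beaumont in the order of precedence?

By grade within the Order: Sato, Greco, Okafor, Vance, Beaumont and Dimitriou (Grand Cross); then Ivanova, Harlow and Quinn (Knight Commander).
Among Sato, Greco, Okafor, Vance, Beaumont and Dimitriou, by date of appointment to the Order (earlier first): Sato (22 Jul 1993) before Greco (15 Mar 1994) before Okafor and Vance (3 Aug 1997) before Beaumont and Dimitriou (22 Feb 2002).
Okafor and Vance both have roll number 706, so the next rule applies.
Among Okafor and Vance, alphabetically by surname: Okafor before Vance.
Beaumont and Dimitriou both have roll number 479, so the next rule applies.
Among Beaumont and Dimitriou, alphabetically by surname: Beaumont before Dimitriou.
Among Ivanova, Harlow and Quinn, by date of appointment to the Order (earlier first): Ivanova (9 Dec 2012) before Harlow and Quinn (20 Sep 2013).
Harlow and Quinn both have roll number 284, so the next rule applies.
Among Harlow and Quinn, alphabetically by surname: Harlow before Quinn.
Order: Sato, Greco, Okafor, Vance, Beaumont, Dimitriou, Ivanova, Harlow, Quinn.

Vance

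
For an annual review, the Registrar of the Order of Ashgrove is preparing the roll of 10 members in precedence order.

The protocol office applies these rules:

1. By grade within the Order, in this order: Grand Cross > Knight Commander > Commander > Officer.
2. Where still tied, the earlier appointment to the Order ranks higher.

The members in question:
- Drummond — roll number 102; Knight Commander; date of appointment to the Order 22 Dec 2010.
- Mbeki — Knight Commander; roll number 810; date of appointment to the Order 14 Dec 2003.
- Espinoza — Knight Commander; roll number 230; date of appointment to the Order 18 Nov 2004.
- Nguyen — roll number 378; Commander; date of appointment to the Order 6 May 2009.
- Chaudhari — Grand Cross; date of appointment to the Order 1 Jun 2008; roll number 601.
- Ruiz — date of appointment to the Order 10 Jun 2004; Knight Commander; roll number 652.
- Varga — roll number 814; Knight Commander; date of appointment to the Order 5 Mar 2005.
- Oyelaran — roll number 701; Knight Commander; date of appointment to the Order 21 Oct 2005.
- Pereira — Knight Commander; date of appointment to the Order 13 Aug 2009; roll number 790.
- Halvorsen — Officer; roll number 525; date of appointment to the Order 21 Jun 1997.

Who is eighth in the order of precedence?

By grade within the Order: Chaudhari (Grand Cross); then Mbeki, Ruiz, Espinoza, Varga, Oyelaran, Pereira and Drummond (Knight Commander); then Nguyen (Commander); then Halvorsen (Officer).
Among Mbeki, Ruiz, Espinoza, Varga, Oyelaran, Pereira and Drummond, by date of appointment to the Order (earlier first): Mbeki (14 Dec 2003) before Ruiz (10 Jun 2004) before Espinoza (18 Nov 2004) before Varga (5 Mar 2005) before Oyelaran (21 Oct 2005) before Pereira (13 Aug 2009) before Drummond (22 Dec 2010).
Order: Chaudhari, Mbeki, Ruiz, Espinoza, Varga, Oyelaran, Pereira, Drummond, Nguyen, Halvorsen.

Drummond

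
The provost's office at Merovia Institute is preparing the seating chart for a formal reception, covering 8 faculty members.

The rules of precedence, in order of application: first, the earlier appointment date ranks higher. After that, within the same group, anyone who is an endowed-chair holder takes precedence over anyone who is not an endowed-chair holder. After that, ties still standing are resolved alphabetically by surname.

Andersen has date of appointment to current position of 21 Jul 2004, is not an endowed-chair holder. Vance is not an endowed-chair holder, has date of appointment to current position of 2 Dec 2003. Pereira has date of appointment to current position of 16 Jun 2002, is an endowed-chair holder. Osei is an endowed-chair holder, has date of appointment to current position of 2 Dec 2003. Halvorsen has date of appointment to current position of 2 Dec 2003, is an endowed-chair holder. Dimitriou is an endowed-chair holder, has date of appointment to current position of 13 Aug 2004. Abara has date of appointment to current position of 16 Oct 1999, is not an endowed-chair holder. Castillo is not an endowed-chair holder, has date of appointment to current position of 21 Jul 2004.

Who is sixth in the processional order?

Andersen

By date of appointment to current position (earlier first): Abara (16 Oct 1999); then Pereira (16 Jun 2002); then Halvorsen, Osei and Vance (each 2 Dec 2003); then Andersen and Castillo (both 21 Jul 2004); then Dimitriou (13 Aug 2004).
Among Halvorsen, Osei and Vance, an endowed-chair holder before not an endowed-chair holder: Halvorsen and Osei (an endowed-chair holder) before Vance (not an endowed-chair holder).
Among Halvorsen and Osei, alphabetically by surname: Halvorsen before Osei.
Andersen and Castillo are each not an endowed-chair holder, so the next rule applies.
Among Andersen and Castillo, alphabetically by surname: Andersen before Castillo.
Order: Abara, Pereira, Halvorsen, Osei, Vance, Andersen, Castillo, Dimitriou.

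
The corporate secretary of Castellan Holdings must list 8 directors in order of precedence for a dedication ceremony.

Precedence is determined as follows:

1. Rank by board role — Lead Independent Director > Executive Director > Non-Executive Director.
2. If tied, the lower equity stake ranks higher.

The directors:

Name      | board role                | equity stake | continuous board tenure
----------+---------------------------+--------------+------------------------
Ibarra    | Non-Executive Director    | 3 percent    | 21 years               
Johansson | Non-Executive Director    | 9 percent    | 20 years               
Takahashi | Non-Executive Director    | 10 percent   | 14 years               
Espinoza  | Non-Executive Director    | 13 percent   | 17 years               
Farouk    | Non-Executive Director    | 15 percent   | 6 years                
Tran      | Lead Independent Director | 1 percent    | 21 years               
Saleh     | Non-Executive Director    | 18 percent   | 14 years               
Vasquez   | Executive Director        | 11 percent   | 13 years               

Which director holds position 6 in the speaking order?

By board role: Tran (Lead Independent Director); then Vasquez (Executive Director); then Ibarra, Johansson, Takahashi, Espinoza, Farouk and Saleh (Non-Executive Director).
Among Ibarra, Johansson, Takahashi, Espinoza, Farouk and Saleh, by equity stake (lower first): Ibarra (3 percent) before Johansson (9 percent) before Takahashi (10 percent) before Espinoza (13 percent) before Farouk (15 percent) before Saleh (18 percent).
Order: Tran, Vasquez, Ibarra, Johansson, Takahashi, Espinoza, Farouk, Saleh.

Espinoza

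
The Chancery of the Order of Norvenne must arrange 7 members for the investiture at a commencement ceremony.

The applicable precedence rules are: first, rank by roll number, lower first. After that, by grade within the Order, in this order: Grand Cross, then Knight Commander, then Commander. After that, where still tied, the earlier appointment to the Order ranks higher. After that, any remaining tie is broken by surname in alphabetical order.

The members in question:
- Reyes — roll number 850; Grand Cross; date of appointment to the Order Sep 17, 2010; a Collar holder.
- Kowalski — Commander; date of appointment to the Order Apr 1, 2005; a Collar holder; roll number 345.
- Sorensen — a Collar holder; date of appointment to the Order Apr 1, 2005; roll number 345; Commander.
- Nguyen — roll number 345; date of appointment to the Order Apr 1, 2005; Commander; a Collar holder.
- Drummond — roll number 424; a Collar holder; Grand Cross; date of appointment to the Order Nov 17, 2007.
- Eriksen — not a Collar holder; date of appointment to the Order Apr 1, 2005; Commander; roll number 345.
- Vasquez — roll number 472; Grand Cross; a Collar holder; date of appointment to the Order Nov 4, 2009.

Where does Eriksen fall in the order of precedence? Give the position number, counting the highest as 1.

1

By roll number (lower first): Eriksen, Kowalski, Nguyen and Sorensen (each 345); then Drummond (424); then Vasquez (472); then Reyes (850).
Eriksen, Kowalski, Nguyen and Sorensen are each Commander, so the next rule applies.
Eriksen, Kowalski, Nguyen and Sorensen all have date of appointment to the Order Apr 1, 2005, so the next rule applies.
Among Eriksen, Kowalski, Nguyen and Sorensen, alphabetically by surname: Eriksen before Kowalski before Nguyen before Sorensen.
Order: Eriksen, Kowalski, Nguyen, Sorensen, Drummond, Vasquez, Reyes. So position 1.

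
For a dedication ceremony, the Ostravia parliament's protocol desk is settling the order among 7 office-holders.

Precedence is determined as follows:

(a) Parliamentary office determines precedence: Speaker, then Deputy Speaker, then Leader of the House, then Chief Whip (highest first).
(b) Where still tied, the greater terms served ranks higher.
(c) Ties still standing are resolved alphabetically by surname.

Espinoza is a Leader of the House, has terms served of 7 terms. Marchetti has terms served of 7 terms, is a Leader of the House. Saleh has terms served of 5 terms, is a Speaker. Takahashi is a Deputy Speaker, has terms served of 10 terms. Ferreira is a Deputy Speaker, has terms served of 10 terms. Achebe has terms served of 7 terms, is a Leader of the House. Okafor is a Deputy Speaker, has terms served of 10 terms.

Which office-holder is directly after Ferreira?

Okafor

By parliamentary office: Saleh (Speaker); then Ferreira, Okafor and Takahashi (Deputy Speaker); then Achebe, Espinoza and Marchetti (Leader of the House).
Ferreira, Okafor and Takahashi all have terms served 10 terms, so the next rule applies.
Among Ferreira, Okafor and Takahashi, alphabetically by surname: Ferreira before Okafor before Takahashi.
Achebe, Espinoza and Marchetti all have terms served 7 terms, so the next rule applies.
Among Achebe, Espinoza and Marchetti, alphabetically by surname: Achebe before Espinoza before Marchetti.
Order: Saleh, Ferreira, Okafor, Takahashi, Achebe, Espinoza, Marchetti.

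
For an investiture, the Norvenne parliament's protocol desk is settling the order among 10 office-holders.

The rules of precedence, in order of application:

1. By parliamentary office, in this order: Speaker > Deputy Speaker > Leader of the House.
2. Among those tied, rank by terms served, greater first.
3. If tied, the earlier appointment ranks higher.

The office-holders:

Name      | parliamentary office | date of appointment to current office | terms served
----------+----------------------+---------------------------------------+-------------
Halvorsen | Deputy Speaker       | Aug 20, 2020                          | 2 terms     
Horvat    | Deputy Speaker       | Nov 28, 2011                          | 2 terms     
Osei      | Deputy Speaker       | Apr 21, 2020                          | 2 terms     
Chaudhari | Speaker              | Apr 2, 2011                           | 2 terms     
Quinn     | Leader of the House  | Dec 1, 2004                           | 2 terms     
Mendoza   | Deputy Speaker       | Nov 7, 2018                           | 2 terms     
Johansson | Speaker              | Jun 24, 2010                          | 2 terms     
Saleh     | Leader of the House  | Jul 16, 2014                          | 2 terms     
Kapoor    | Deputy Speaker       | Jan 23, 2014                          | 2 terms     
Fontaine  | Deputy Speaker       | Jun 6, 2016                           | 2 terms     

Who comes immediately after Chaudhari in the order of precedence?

Horvat

By parliamentary office: Johansson and Chaudhari (Speaker); then Horvat, Kapoor, Fontaine, Mendoza, Osei and Halvorsen (Deputy Speaker); then Quinn and Saleh (Leader of the House).
Johansson and Chaudhari both have terms served 2 terms, so the next rule applies.
Among Johansson and Chaudhari, by date of appointment to current office (earlier first): Johansson (Jun 24, 2010) before Chaudhari (Apr 2, 2011).
Horvat, Kapoor, Fontaine, Mendoza, Osei and Halvorsen all have terms served 2 terms, so the next rule applies.
Among Horvat, Kapoor, Fontaine, Mendoza, Osei and Halvorsen, by date of appointment to current office (earlier first): Horvat (Nov 28, 2011) before Kapoor (Jan 23, 2014) before Fontaine (Jun 6, 2016) before Mendoza (Nov 7, 2018) before Osei (Apr 21, 2020) before Halvorsen (Aug 20, 2020).
Quinn and Saleh both have terms served 2 terms, so the next rule applies.
Among Quinn and Saleh, by date of appointment to current office (earlier first): Quinn (Dec 1, 2004) before Saleh (Jul 16, 2014).
Order: Johansson, Chaudhari, Horvat, Kapoor, Fontaine, Mendoza, Osei, Halvorsen, Quinn, Saleh.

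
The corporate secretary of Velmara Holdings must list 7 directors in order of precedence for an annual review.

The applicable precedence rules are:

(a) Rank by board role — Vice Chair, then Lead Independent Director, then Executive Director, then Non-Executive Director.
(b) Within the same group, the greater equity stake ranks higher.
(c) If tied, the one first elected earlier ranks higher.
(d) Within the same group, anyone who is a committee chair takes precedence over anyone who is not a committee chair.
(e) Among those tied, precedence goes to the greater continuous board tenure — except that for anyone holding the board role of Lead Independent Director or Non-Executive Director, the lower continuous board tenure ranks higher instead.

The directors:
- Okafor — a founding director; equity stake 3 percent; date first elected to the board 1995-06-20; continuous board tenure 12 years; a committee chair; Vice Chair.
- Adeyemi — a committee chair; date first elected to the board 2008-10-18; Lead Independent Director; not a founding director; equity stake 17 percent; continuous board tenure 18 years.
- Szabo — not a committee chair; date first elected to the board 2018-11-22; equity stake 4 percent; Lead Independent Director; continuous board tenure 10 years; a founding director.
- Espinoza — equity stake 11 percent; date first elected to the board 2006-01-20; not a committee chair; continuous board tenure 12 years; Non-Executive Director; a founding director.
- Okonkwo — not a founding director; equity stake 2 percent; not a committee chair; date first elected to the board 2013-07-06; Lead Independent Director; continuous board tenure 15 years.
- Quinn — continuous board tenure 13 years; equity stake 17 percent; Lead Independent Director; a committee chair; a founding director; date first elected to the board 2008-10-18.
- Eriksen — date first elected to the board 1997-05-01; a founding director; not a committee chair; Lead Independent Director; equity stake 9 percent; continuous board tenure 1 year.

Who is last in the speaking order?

Espinoza

By board role: Okafor (Vice Chair); then Quinn, Adeyemi, Eriksen, Szabo and Okonkwo (Lead Independent Director); then Espinoza (Non-Executive Director).
Among Quinn, Adeyemi, Eriksen, Szabo and Okonkwo, by equity stake (higher first): Quinn and Adeyemi (17 percent) before Eriksen (9 percent) before Szabo (4 percent) before Okonkwo (2 percent).
Quinn and Adeyemi both have date first elected to the board 2008-10-18, so the next rule applies.
Quinn and Adeyemi are each a committee chair, so the next rule applies.
Among Quinn and Adeyemi, by continuous board tenure (lower first) (reversed rule for this group): Quinn (13 years) before Adeyemi (18 years).
Order: Okafor, Quinn, Adeyemi, Eriksen, Szabo, Okonkwo, Espinoza.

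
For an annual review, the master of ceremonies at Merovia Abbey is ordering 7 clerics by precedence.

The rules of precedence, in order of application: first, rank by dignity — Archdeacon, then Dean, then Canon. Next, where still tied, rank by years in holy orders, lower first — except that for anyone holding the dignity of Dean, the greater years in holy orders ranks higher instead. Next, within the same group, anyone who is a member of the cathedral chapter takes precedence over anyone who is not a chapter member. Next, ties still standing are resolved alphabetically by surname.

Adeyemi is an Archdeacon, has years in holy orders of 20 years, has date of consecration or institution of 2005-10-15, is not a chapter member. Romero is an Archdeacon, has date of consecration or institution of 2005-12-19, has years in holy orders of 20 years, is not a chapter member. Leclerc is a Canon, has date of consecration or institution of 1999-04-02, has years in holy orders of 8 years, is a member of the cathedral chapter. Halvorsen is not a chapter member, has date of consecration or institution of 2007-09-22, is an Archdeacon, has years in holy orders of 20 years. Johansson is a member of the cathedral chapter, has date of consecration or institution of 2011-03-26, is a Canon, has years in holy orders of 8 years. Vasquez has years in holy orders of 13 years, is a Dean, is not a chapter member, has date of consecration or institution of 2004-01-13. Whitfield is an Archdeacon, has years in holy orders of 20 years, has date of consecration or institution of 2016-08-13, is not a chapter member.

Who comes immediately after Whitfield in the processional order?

Vasquez

By dignity: Adeyemi, Halvorsen, Romero and Whitfield (Archdeacon); then Vasquez (Dean); then Johansson and Leclerc (Canon).
Adeyemi, Halvorsen, Romero and Whitfield all have years in holy orders 20 years, so the next rule applies.
Adeyemi, Halvorsen, Romero and Whitfield are each not a chapter member, so the next rule applies.
Among Adeyemi, Halvorsen, Romero and Whitfield, alphabetically by surname: Adeyemi before Halvorsen before Romero before Whitfield.
Johansson and Leclerc both have years in holy orders 8 years, so the next rule applies.
Johansson and Leclerc are each a member of the cathedral chapter, so the next rule applies.
Among Johansson and Leclerc, alphabetically by surname: Johansson before Leclerc.
Order: Adeyemi, Halvorsen, Romero, Whitfield, Vasquez, Johansson, Leclerc.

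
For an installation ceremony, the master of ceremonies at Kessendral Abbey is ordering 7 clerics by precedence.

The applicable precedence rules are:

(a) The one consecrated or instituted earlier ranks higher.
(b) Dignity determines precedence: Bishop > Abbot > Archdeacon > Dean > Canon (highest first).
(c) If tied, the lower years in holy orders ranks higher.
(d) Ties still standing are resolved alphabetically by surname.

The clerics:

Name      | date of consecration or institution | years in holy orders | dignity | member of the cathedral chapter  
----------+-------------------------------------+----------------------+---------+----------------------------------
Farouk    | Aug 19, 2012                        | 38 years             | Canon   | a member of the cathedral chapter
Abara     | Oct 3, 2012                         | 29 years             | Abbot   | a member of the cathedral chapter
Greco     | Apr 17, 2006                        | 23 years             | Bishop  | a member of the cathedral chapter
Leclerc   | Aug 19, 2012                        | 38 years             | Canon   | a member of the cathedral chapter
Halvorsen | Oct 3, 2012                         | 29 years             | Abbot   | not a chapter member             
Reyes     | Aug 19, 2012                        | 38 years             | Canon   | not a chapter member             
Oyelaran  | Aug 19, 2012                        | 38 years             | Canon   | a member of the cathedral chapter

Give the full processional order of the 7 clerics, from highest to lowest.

By date of consecration or institution (earlier first): Greco (Apr 17, 2006); then Farouk, Leclerc, Oyelaran and Reyes (each Aug 19, 2012); then Abara and Halvorsen (both Oct 3, 2012).
Farouk, Leclerc, Oyelaran and Reyes are each Canon, so the next rule applies.
Farouk, Leclerc, Oyelaran and Reyes all have years in holy orders 38 years, so the next rule applies.
Among Farouk, Leclerc, Oyelaran and Reyes, alphabetically by surname: Farouk before Leclerc before Oyelaran before Reyes.
Abara and Halvorsen are each Abbot, so the next rule applies.
Abara and Halvorsen both have years in holy orders 29 years, so the next rule applies.
Among Abara and Halvorsen, alphabetically by surname: Abara before Halvorsen.
Full order: Greco, Farouk, Leclerc, Oyelaran, Reyes, Abara, Halvorsen.

Greco, Farouk, Leclerc, Oyelaran, Reyes, Abara, Halvorsen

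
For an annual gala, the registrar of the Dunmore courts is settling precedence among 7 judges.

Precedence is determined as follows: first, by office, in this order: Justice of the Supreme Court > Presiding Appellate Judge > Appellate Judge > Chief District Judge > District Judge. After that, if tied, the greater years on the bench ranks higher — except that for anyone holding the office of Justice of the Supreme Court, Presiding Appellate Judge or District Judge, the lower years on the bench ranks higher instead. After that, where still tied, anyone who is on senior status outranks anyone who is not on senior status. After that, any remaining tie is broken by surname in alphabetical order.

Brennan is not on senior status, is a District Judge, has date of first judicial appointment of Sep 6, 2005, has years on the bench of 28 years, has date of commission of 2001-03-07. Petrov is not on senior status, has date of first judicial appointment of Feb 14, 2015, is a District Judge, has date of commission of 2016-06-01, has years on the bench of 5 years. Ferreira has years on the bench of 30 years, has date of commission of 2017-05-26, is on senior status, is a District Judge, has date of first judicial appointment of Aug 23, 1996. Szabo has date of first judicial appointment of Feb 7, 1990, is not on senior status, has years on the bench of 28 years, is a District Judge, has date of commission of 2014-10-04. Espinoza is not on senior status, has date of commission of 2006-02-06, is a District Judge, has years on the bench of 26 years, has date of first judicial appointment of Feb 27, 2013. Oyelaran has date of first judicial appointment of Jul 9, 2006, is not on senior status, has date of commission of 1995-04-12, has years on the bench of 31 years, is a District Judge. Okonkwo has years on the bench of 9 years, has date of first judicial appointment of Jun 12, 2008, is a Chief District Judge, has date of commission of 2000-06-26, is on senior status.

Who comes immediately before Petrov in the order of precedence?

Okonkwo

By office: Okonkwo (Chief District Judge); then Petrov, Espinoza, Brennan, Szabo, Ferreira and Oyelaran (District Judge).
Among Petrov, Espinoza, Brennan, Szabo, Ferreira and Oyelaran, by years on the bench (lower first) (reversed rule for this group): Petrov (5 years) before Espinoza (26 years) before Brennan and Szabo (28 years) before Ferreira (30 years) before Oyelaran (31 years).
Brennan and Szabo are each not on senior status, so the next rule applies.
Among Brennan and Szabo, alphabetically by surname: Brennan before Szabo.
Order: Okonkwo, Petrov, Espinoza, Brennan, Szabo, Ferreira, Oyelaran.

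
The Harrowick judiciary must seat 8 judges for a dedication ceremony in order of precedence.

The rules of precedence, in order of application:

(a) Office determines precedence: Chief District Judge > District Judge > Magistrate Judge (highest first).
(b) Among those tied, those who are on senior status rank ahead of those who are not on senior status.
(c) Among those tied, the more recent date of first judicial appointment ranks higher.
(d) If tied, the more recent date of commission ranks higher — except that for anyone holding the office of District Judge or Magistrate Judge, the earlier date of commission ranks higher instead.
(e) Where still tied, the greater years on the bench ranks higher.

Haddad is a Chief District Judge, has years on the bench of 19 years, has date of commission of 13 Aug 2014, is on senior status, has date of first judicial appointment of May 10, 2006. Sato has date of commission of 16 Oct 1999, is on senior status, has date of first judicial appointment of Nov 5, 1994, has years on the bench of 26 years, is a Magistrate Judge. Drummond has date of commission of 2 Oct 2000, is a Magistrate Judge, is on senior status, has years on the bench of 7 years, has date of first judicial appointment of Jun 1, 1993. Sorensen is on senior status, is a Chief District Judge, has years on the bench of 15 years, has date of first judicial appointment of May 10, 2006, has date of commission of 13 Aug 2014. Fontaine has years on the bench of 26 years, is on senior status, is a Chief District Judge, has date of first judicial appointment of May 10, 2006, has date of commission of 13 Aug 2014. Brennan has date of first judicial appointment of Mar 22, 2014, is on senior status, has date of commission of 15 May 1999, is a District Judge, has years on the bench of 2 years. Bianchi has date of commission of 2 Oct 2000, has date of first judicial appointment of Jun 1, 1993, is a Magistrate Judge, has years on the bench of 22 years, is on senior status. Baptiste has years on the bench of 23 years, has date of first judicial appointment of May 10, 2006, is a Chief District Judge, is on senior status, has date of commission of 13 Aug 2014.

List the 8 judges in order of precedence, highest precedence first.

By office: Fontaine, Baptiste, Haddad and Sorensen (Chief District Judge); then Brennan (District Judge); then Sato, Bianchi and Drummond (Magistrate Judge).
Fontaine, Baptiste, Haddad and Sorensen are each on senior status, so the next rule applies.
Fontaine, Baptiste, Haddad and Sorensen all have date of first judicial appointment May 10, 2006, so the next rule applies.
Fontaine, Baptiste, Haddad and Sorensen all have date of commission 13 Aug 2014, so the next rule applies.
Among Fontaine, Baptiste, Haddad and Sorensen, by years on the bench (higher first): Fontaine (26 years) before Baptiste (23 years) before Haddad (19 years) before Sorensen (15 years).
Sato, Bianchi and Drummond are each on senior status, so the next rule applies.
Among Sato, Bianchi and Drummond, by date of first judicial appointment (later first): Sato (Nov 5, 1994) before Bianchi and Drummond (Jun 1, 1993).
Bianchi and Drummond both have date of commission 2 Oct 2000, so the next rule applies.
Among Bianchi and Drummond, by years on the bench (higher first): Bianchi (22 years) before Drummond (7 years).
Full order: Fontaine, Baptiste, Haddad, Sorensen, Brennan, Sato, Bianchi, Drummond.

Fontaine, Baptiste, Haddad, Sorensen, Brennan, Sato, Bianchi, Drummond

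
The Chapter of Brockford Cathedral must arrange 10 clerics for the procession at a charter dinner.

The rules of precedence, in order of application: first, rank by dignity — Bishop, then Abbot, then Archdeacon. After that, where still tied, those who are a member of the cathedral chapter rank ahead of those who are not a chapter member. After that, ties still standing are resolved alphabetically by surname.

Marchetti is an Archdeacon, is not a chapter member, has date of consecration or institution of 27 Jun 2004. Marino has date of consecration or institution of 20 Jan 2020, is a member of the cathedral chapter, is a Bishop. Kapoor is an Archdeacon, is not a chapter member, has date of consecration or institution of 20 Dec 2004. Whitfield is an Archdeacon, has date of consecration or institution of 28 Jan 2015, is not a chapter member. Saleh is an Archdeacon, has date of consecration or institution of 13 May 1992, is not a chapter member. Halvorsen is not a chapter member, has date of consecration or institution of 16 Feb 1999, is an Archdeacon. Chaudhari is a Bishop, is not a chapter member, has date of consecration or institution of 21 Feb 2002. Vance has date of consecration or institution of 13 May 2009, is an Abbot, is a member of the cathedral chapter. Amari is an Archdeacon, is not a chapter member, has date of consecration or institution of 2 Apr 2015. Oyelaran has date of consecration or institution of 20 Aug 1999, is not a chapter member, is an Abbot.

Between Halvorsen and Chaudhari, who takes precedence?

By dignity: Marino and Chaudhari (Bishop); then Vance and Oyelaran (Abbot); then Amari, Halvorsen, Kapoor, Marchetti, Saleh and Whitfield (Archdeacon).
Among Marino and Chaudhari, a member of the cathedral chapter before not a chapter member: Marino (a member of the cathedral chapter) before Chaudhari (not a chapter member).
Among Vance and Oyelaran, a member of the cathedral chapter before not a chapter member: Vance (a member of the cathedral chapter) before Oyelaran (not a chapter member).
Amari, Halvorsen, Kapoor, Marchetti, Saleh and Whitfield are each not a chapter member, so the next rule applies.
Among Amari, Halvorsen, Kapoor, Marchetti, Saleh and Whitfield, alphabetically by surname: Amari before Halvorsen before Kapoor before Marchetti before Saleh before Whitfield.
So Chaudhari takes precedence.

Chaudhari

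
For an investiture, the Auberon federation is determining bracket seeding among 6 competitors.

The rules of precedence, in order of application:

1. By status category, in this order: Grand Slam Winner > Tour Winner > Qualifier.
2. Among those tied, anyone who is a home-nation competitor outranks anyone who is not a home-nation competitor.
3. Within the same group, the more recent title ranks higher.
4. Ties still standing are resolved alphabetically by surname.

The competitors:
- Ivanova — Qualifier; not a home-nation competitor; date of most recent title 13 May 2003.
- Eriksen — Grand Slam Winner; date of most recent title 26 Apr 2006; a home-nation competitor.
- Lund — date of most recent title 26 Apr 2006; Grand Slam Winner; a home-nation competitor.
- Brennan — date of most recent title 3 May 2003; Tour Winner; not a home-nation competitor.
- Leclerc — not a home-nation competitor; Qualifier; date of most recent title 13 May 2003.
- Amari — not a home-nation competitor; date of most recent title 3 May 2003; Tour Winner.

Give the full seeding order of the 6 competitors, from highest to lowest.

By status category: Eriksen and Lund (Grand Slam Winner); then Amari and Brennan (Tour Winner); then Ivanova and Leclerc (Qualifier).
Eriksen and Lund are each a home-nation competitor, so the next rule applies.
Eriksen and Lund both have date of most recent title 26 Apr 2006, so the next rule applies.
Among Eriksen and Lund, alphabetically by surname: Eriksen before Lund.
Amari and Brennan are each not a home-nation competitor, so the next rule applies.
Amari and Brennan both have date of most recent title 3 May 2003, so the next rule applies.
Among Amari and Brennan, alphabetically by surname: Amari before Brennan.
Ivanova and Leclerc are each not a home-nation competitor, so the next rule applies.
Ivanova and Leclerc both have date of most recent title 13 May 2003, so the next rule applies.
Among Ivanova and Leclerc, alphabetically by surname: Ivanova before Leclerc.
Full order: Eriksen, Lund, Amari, Brennan, Ivanova, Leclerc.

Eriksen, Lund, Amari, Brennan, Ivanova, Leclerc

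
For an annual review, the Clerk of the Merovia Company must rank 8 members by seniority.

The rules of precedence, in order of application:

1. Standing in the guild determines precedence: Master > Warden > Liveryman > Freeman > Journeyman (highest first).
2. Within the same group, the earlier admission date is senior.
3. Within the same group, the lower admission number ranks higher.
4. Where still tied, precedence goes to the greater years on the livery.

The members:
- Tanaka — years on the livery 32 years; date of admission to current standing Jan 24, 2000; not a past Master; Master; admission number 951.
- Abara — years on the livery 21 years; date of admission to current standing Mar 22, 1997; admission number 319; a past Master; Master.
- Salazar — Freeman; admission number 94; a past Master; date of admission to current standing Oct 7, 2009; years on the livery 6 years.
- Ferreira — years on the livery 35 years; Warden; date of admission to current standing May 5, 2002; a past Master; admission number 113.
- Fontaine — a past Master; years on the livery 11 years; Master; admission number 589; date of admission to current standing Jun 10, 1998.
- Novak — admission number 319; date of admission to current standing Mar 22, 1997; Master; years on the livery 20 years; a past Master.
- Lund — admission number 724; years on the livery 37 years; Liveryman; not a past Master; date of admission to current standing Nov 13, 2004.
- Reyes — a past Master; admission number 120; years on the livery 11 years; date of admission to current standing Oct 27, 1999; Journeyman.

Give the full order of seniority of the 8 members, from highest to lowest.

Abara, Novak, Fontaine, Tanaka, Ferreira, Lund, Salazar, Reyes

By standing in the guild: Abara, Novak, Fontaine and Tanaka (Master); then Ferreira (Warden); then Lund (Liveryman); then Salazar (Freeman); then Reyes (Journeyman).
Among Abara, Novak, Fontaine and Tanaka, by date of admission to current standing (earlier first): Abara and Novak (Mar 22, 1997) before Fontaine (Jun 10, 1998) before Tanaka (Jan 24, 2000).
Abara and Novak both have admission number 319, so the next rule applies.
Among Abara and Novak, by years on the livery (higher first): Abara (21 years) before Novak (20 years).
Full order: Abara, Novak, Fontaine, Tanaka, Ferreira, Lund, Salazar, Reyes.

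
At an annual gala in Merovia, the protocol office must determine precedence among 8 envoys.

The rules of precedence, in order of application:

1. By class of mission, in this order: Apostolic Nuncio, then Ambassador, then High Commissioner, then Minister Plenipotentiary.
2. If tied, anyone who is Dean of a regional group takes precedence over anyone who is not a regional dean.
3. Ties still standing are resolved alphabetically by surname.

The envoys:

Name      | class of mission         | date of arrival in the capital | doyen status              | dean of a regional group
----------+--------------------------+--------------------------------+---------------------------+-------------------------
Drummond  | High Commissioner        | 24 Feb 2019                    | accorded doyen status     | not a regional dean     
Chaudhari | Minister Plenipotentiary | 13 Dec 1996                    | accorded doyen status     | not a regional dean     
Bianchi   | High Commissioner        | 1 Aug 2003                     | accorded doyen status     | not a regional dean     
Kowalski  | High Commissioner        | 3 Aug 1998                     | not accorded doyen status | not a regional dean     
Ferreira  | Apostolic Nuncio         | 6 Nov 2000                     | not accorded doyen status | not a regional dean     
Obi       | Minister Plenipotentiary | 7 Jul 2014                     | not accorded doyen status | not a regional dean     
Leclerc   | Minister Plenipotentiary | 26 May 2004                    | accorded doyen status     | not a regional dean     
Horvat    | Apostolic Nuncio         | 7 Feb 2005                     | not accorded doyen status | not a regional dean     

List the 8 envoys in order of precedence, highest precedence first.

By class of mission: Ferreira and Horvat (Apostolic Nuncio); then Bianchi, Drummond and Kowalski (High Commissioner); then Chaudhari, Leclerc and Obi (Minister Plenipotentiary).
Ferreira and Horvat are each not a regional dean, so the next rule applies.
Among Ferreira and Horvat, alphabetically by surname: Ferreira before Horvat.
Bianchi, Drummond and Kowalski are each not a regional dean, so the next rule applies.
Among Bianchi, Drummond and Kowalski, alphabetically by surname: Bianchi before Drummond before Kowalski.
Chaudhari, Leclerc and Obi are each not a regional dean, so the next rule applies.
Among Chaudhari, Leclerc and Obi, alphabetically by surname: Chaudhari before Leclerc before Obi.
Full order: Ferreira, Horvat, Bianchi, Drummond, Kowalski, Chaudhari, Leclerc, Obi.

Ferreira, Horvat, Bianchi, Drummond, Kowalski, Chaudhari, Leclerc, Obi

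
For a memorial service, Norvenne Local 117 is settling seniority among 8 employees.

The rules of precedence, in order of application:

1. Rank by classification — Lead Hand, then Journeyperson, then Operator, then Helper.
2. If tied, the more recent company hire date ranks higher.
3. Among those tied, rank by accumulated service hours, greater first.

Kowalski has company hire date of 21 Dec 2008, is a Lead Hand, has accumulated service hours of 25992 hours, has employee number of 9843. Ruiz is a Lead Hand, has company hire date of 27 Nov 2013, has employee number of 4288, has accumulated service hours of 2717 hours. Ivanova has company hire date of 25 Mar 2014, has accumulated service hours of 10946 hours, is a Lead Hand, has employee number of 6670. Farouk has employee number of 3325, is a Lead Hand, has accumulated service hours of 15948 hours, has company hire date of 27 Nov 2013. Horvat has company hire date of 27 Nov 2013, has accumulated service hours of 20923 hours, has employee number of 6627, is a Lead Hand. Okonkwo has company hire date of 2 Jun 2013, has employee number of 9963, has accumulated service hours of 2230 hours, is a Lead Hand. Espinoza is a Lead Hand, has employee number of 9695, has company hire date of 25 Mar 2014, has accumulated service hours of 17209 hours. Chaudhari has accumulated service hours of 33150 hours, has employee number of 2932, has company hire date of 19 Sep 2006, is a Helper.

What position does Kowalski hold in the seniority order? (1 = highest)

7

By classification: Espinoza, Ivanova, Horvat, Farouk, Ruiz, Okonkwo and Kowalski (Lead Hand); then Chaudhari (Helper).
Among Espinoza, Ivanova, Horvat, Farouk, Ruiz, Okonkwo and Kowalski, by company hire date (later first): Espinoza and Ivanova (25 Mar 2014) before Horvat, Farouk and Ruiz (27 Nov 2013) before Okonkwo (2 Jun 2013) before Kowalski (21 Dec 2008).
Among Espinoza and Ivanova, by accumulated service hours (higher first): Espinoza (17209 hours) before Ivanova (10946 hours).
Among Horvat, Farouk and Ruiz, by accumulated service hours (higher first): Horvat (20923 hours) before Farouk (15948 hours) before Ruiz (2717 hours).
Order: Espinoza, Ivanova, Horvat, Farouk, Ruiz, Okonkwo, Kowalski, Chaudhari. So position 7.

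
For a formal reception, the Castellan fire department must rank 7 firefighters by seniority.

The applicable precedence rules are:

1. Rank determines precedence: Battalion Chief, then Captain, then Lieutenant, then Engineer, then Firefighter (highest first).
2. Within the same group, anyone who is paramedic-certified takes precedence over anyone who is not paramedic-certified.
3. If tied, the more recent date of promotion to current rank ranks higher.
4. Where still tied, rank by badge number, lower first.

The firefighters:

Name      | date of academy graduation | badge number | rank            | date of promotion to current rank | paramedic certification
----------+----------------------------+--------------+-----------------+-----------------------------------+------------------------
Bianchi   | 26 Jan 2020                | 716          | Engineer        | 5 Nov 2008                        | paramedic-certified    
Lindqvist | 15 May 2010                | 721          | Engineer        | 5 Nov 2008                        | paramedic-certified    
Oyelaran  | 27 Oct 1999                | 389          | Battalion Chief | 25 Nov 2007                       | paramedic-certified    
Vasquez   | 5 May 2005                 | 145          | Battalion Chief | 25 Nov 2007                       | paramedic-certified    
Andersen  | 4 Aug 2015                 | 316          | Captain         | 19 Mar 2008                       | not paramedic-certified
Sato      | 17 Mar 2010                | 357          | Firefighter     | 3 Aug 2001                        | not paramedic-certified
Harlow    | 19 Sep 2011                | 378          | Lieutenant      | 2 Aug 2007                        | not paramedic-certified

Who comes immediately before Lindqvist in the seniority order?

Bianchi

By rank: Vasquez and Oyelaran (Battalion Chief); then Andersen (Captain); then Harlow (Lieutenant); then Bianchi and Lindqvist (Engineer); then Sato (Firefighter).
Vasquez and Oyelaran are each paramedic-certified, so the next rule applies.
Vasquez and Oyelaran both have date of promotion to current rank 25 Nov 2007, so the next rule applies.
Among Vasquez and Oyelaran, by badge number (lower first): Vasquez (145) before Oyelaran (389).
Bianchi and Lindqvist are each paramedic-certified, so the next rule applies.
Bianchi and Lindqvist both have date of promotion to current rank 5 Nov 2008, so the next rule applies.
Among Bianchi and Lindqvist, by badge number (lower first): Bianchi (716) before Lindqvist (721).
Order: Vasquez, Oyelaran, Andersen, Harlow, Bianchi, Lindqvist, Sato.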